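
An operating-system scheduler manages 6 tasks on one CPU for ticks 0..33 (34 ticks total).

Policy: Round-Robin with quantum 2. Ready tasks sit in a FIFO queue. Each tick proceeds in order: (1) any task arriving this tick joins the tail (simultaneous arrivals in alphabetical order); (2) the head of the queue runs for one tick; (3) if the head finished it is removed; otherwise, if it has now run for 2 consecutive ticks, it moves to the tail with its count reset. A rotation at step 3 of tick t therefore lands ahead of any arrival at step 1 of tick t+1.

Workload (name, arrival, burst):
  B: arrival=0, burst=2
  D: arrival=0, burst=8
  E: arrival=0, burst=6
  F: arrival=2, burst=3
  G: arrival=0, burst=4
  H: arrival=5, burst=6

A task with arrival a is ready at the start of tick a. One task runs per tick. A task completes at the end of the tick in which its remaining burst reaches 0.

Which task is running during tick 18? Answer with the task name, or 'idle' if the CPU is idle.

running at tick 18 = F

t=0: queue=[B,D,E,G] q_used=0 → run B
t=1: queue=[B,D,E,G] q_used=1 → run B
t=2: queue=[D,E,G,F] q_used=0 → run D
t=3: queue=[D,E,G,F] q_used=1 → run D
t=4: queue=[E,G,F,D] q_used=0 → run E
t=5: queue=[E,G,F,D,H] q_used=1 → run E
t=6: queue=[G,F,D,H,E] q_used=0 → run G
t=7: queue=[G,F,D,H,E] q_used=1 → run G
t=8: queue=[F,D,H,E,G] q_used=0 → run F
t=9: queue=[F,D,H,E,G] q_used=1 → run F
t=10: queue=[D,H,E,G,F] q_used=0 → run D
t=11: queue=[D,H,E,G,F] q_used=1 → run D
t=12: queue=[H,E,G,F,D] q_used=0 → run H
t=13: queue=[H,E,G,F,D] q_used=1 → run H
t=14: queue=[E,G,F,D,H] q_used=0 → run E
t=15: queue=[E,G,F,D,H] q_used=1 → run E
t=16: queue=[G,F,D,H,E] q_used=0 → run G
t=17: queue=[G,F,D,H,E] q_used=1 → run G
t=18: queue=[F,D,H,E] q_used=0 → run F
t=19: queue=[D,H,E] q_used=0 → run D
t=20: queue=[D,H,E] q_used=1 → run D
t=21: queue=[H,E,D] q_used=0 → run H
t=22: queue=[H,E,D] q_used=1 → run H
t=23: queue=[E,D,H] q_used=0 → run E
t=24: queue=[E,D,H] q_used=1 → run E
t=25: queue=[D,H] q_used=0 → run D
t=26: queue=[D,H] q_used=1 → run D
t=27: queue=[H] q_used=0 → run H
t=28: queue=[H] q_used=1 → run H
t=29: (idle)
t=30: (idle)
t=31: (idle)
t=32: (idle)
t=33: (idle)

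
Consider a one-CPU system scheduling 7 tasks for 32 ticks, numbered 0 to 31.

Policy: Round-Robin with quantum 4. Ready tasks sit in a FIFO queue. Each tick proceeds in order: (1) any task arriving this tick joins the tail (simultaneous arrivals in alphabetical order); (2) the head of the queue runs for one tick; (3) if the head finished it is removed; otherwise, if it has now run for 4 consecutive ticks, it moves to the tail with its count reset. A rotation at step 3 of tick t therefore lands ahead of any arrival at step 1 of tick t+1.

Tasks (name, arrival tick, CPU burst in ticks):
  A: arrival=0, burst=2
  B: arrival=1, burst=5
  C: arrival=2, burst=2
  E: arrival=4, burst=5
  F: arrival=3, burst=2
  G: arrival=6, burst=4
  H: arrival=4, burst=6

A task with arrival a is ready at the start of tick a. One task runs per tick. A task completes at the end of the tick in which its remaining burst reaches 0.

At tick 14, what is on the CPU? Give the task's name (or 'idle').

t=0: queue=[A] q_used=0 → run A
t=1: queue=[A,B] q_used=1 → run A
t=2: queue=[B,C] q_used=0 → run B
t=3: queue=[B,C,F] q_used=1 → run B
t=4: queue=[B,C,F,E,H] q_used=2 → run B
t=5: queue=[B,C,F,E,H] q_used=3 → run B
t=6: queue=[C,F,E,H,B,G] q_used=0 → run C
t=7: queue=[C,F,E,H,B,G] q_used=1 → run C
t=8: queue=[F,E,H,B,G] q_used=0 → run F
t=9: queue=[F,E,H,B,G] q_used=1 → run F
t=10: queue=[E,H,B,G] q_used=0 → run E
t=11: queue=[E,H,B,G] q_used=1 → run E
t=12: queue=[E,H,B,G] q_used=2 → run E
t=13: queue=[E,H,B,G] q_used=3 → run E
t=14: queue=[H,B,G,E] q_used=0 → run H
t=15: queue=[H,B,G,E] q_used=1 → run H
t=16: queue=[H,B,G,E] q_used=2 → run H
t=17: queue=[H,B,G,E] q_used=3 → run H
t=18: queue=[B,G,E,H] q_used=0 → run B
t=19: queue=[G,E,H] q_used=0 → run G
t=20: queue=[G,E,H] q_used=1 → run G
t=21: queue=[G,E,H] q_used=2 → run G
t=22: queue=[G,E,H] q_used=3 → run G
t=23: queue=[E,H] q_used=0 → run E
t=24: queue=[H] q_used=0 → run H
t=25: queue=[H] q_used=1 → run H
t=26: (idle)
t=27: (idle)
t=28: (idle)
t=29: (idle)
t=30: (idle)
t=31: (idle)

running at tick 14 = H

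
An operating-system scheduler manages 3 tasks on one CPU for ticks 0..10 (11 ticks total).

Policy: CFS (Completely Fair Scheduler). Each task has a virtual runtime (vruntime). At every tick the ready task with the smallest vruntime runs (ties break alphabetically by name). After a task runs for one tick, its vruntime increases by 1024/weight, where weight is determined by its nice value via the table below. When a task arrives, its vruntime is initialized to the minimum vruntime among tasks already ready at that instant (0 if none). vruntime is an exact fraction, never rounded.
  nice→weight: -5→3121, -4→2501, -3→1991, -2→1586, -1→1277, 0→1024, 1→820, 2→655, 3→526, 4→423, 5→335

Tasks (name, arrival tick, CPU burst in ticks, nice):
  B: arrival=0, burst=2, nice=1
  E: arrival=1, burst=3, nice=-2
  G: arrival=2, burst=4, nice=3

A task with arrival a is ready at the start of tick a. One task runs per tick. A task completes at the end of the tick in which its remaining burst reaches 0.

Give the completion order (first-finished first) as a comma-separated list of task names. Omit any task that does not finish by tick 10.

completion order = B, E, G

t=0: vr[B=0] → run B
t=1: vr[B=256/205 E=256/205] → run B
t=2: vr[E=256/205 G=256/205] → run E
t=3: vr[E=307968/162565 G=256/205] → run G
t=4: vr[E=307968/162565 G=172288/53915] → run E
t=5: vr[E=412928/162565 G=172288/53915] → run E
t=6: vr[G=172288/53915] → run G
t=7: vr[G=277248/53915] → run G
t=8: vr[G=382208/53915] → run G
t=9: (idle)
t=10: (idle)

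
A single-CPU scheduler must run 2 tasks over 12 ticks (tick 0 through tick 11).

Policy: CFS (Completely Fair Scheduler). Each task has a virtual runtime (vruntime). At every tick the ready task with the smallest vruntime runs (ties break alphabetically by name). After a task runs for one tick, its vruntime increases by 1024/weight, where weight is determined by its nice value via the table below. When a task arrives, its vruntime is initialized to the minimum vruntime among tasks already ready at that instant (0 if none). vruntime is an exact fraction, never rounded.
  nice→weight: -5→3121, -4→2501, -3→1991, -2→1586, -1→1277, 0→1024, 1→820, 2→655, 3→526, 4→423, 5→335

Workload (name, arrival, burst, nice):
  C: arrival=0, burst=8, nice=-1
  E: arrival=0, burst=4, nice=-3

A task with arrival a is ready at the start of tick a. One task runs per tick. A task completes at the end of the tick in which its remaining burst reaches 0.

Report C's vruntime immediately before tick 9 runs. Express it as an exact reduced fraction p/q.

t=0: vr[C=0 E=0] → run C
t=1: vr[C=1024/1277 E=0] → run E
t=2: vr[C=1024/1277 E=1024/1991] → run E
t=3: vr[C=1024/1277 E=2048/1991] → run C
t=4: vr[C=2048/1277 E=2048/1991] → run E
t=5: vr[C=2048/1277 E=3072/1991] → run E
t=6: vr[C=2048/1277] → run C
t=7: vr[C=3072/1277] → run C
t=8: vr[C=4096/1277] → run C
t=9: vr[C=5120/1277] → run C
t=10: vr[C=6144/1277] → run C
t=11: vr[C=7168/1277] → run C

vruntime(C, start of tick 9) = 5120/1277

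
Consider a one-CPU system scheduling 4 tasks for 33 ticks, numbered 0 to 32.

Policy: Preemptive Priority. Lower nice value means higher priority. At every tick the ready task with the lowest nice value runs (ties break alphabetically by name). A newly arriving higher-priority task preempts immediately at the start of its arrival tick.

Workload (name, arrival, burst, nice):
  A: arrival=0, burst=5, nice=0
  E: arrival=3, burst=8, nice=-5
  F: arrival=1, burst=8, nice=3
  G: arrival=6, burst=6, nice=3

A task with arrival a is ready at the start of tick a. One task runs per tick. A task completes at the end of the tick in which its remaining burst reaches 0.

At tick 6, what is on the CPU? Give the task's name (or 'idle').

running at tick 6 = E

t=0: ready={A} → run A
t=1: ready={A,F} → run A
t=2: ready={A,F} → run A
t=3: ready={A,E,F} → run E
t=4: ready={A,E,F} → run E
t=5: ready={A,E,F} → run E
t=6: ready={A,E,F,G} → run E
t=7: ready={A,E,F,G} → run E
t=8: ready={A,E,F,G} → run E
t=9: ready={A,E,F,G} → run E
t=10: ready={A,E,F,G} → run E
t=11: ready={A,F,G} → run A
t=12: ready={A,F,G} → run A
t=13: ready={F,G} → run F
t=14: ready={F,G} → run F
t=15: ready={F,G} → run F
t=16: ready={F,G} → run F
t=17: ready={F,G} → run F
t=18: ready={F,G} → run F
t=19: ready={F,G} → run F
t=20: ready={F,G} → run F
t=21: ready={G} → run G
t=22: ready={G} → run G
t=23: ready={G} → run G
t=24: ready={G} → run G
t=25: ready={G} → run G
t=26: ready={G} → run G
t=27: (idle)
t=28: (idle)
t=29: (idle)
t=30: (idle)
t=31: (idle)
t=32: (idle)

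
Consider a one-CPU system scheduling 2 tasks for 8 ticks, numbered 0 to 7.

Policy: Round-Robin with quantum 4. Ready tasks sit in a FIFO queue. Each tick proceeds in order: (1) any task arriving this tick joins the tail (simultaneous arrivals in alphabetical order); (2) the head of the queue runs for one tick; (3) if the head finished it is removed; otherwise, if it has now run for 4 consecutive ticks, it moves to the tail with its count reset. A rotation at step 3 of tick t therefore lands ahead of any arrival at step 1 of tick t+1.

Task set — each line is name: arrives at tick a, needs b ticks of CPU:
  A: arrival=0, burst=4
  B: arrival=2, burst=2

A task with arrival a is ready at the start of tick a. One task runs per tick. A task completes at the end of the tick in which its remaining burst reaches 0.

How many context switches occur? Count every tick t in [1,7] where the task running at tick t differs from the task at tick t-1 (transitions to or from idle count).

t=0: queue=[A] q_used=0 → run A
t=1: queue=[A] q_used=1 → run A
t=2: queue=[A,B] q_used=2 → run A
t=3: queue=[A,B] q_used=3 → run A
t=4: queue=[B] q_used=0 → run B
t=5: queue=[B] q_used=1 → run B
t=6: (idle)
t=7: (idle)

context switches = 2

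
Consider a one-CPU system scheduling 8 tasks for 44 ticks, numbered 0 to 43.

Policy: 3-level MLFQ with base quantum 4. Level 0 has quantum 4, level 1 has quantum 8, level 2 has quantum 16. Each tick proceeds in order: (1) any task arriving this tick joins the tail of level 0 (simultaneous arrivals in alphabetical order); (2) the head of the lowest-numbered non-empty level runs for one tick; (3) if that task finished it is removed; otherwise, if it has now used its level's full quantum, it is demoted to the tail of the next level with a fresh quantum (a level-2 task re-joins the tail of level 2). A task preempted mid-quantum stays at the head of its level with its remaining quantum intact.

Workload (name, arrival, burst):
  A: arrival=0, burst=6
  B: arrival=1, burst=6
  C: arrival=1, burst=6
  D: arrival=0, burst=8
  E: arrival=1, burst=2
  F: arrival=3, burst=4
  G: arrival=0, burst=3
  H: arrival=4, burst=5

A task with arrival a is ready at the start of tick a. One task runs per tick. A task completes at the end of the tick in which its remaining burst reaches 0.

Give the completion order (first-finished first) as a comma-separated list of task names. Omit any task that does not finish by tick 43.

completion order = G, E, F, A, D, B, C, H

t=0: L0/L1/L2 = ADG/-/- → run A
t=1: L0/L1/L2 = ADGBCE/-/- → run A
t=2: L0/L1/L2 = ADGBCE/-/- → run A
t=3: L0/L1/L2 = ADGBCEF/-/- → run A
t=4: L0/L1/L2 = DGBCEFH/A/- → run D
t=5: L0/L1/L2 = DGBCEFH/A/- → run D
t=6: L0/L1/L2 = DGBCEFH/A/- → run D
t=7: L0/L1/L2 = DGBCEFH/A/- → run D
t=8: L0/L1/L2 = GBCEFH/AD/- → run G
t=9: L0/L1/L2 = GBCEFH/AD/- → run G
t=10: L0/L1/L2 = GBCEFH/AD/- → run G
t=11: L0/L1/L2 = BCEFH/AD/- → run B
t=12: L0/L1/L2 = BCEFH/AD/- → run B
t=13: L0/L1/L2 = BCEFH/AD/- → run B
t=14: L0/L1/L2 = BCEFH/AD/- → run B
t=15: L0/L1/L2 = CEFH/ADB/- → run C
t=16: L0/L1/L2 = CEFH/ADB/- → run C
t=17: L0/L1/L2 = CEFH/ADB/- → run C
t=18: L0/L1/L2 = CEFH/ADB/- → run C
t=19: L0/L1/L2 = EFH/ADBC/- → run E
t=20: L0/L1/L2 = EFH/ADBC/- → run E
t=21: L0/L1/L2 = FH/ADBC/- → run F
t=22: L0/L1/L2 = FH/ADBC/- → run F
t=23: L0/L1/L2 = FH/ADBC/- → run F
t=24: L0/L1/L2 = FH/ADBC/- → run F
t=25: L0/L1/L2 = H/ADBC/- → run H
t=26: L0/L1/L2 = H/ADBC/- → run H
t=27: L0/L1/L2 = H/ADBC/- → run H
t=28: L0/L1/L2 = H/ADBC/- → run H
t=29: L0/L1/L2 = -/ADBCH/- → run A
t=30: L0/L1/L2 = -/ADBCH/- → run A
t=31: L0/L1/L2 = -/DBCH/- → run D
t=32: L0/L1/L2 = -/DBCH/- → run D
t=33: L0/L1/L2 = -/DBCH/- → run D
t=34: L0/L1/L2 = -/DBCH/- → run D
t=35: L0/L1/L2 = -/BCH/- → run B
t=36: L0/L1/L2 = -/BCH/- → run B
t=37: L0/L1/L2 = -/CH/- → run C
t=38: L0/L1/L2 = -/CH/- → run C
t=39: L0/L1/L2 = -/H/- → run H
t=40: (idle)
t=41: (idle)
t=42: (idle)
t=43: (idle)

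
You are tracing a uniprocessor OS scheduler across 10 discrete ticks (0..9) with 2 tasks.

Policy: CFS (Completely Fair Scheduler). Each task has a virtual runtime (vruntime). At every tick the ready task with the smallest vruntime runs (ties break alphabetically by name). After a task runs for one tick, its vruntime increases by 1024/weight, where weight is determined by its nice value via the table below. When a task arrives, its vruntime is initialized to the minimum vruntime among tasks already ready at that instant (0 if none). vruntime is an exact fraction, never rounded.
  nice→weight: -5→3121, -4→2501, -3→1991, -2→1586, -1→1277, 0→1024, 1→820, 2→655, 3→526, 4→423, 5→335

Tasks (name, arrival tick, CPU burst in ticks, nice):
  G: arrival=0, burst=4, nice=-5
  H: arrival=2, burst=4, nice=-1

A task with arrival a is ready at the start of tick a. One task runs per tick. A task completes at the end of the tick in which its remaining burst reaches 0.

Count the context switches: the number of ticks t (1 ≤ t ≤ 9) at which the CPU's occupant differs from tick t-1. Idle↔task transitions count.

t=0: vr[G=0] → run G
t=1: vr[G=1024/3121] → run G
t=2: vr[G=2048/3121 H=2048/3121] → run G
t=3: vr[G=3072/3121 H=2048/3121] → run H
t=4: vr[G=3072/3121 H=5811200/3985517] → run G
t=5: vr[H=5811200/3985517] → run H
t=6: vr[H=9007104/3985517] → run H
t=7: vr[H=12203008/3985517] → run H
t=8: (idle)
t=9: (idle)

context switches = 4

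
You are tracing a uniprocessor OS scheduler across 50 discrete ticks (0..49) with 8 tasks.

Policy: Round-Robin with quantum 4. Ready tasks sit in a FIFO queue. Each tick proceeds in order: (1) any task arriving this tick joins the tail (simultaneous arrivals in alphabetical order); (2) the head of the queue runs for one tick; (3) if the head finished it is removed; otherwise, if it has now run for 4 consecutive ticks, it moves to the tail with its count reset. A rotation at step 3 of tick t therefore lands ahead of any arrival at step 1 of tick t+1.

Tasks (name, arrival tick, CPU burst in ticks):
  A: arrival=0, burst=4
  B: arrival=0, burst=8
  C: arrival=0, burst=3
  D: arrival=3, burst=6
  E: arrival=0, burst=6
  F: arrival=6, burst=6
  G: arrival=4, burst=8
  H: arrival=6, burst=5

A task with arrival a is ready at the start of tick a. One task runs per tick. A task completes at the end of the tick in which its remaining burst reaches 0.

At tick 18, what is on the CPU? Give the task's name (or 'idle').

running at tick 18 = D

t=0: queue=[A,B,C,E] q_used=0 → run A
t=1: queue=[A,B,C,E] q_used=1 → run A
t=2: queue=[A,B,C,E] q_used=2 → run A
t=3: queue=[A,B,C,E,D] q_used=3 → run A
t=4: queue=[B,C,E,D,G] q_used=0 → run B
t=5: queue=[B,C,E,D,G] q_used=1 → run B
t=6: queue=[B,C,E,D,G,F,H] q_used=2 → run B
t=7: queue=[B,C,E,D,G,F,H] q_used=3 → run B
t=8: queue=[C,E,D,G,F,H,B] q_used=0 → run C
t=9: queue=[C,E,D,G,F,H,B] q_used=1 → run C
t=10: queue=[C,E,D,G,F,H,B] q_used=2 → run C
t=11: queue=[E,D,G,F,H,B] q_used=0 → run E
t=12: queue=[E,D,G,F,H,B] q_used=1 → run E
t=13: queue=[E,D,G,F,H,B] q_used=2 → run E
t=14: queue=[E,D,G,F,H,B] q_used=3 → run E
t=15: queue=[D,G,F,H,B,E] q_used=0 → run D
t=16: queue=[D,G,F,H,B,E] q_used=1 → run D
t=17: queue=[D,G,F,H,B,E] q_used=2 → run D
t=18: queue=[D,G,F,H,B,E] q_used=3 → run D
t=19: queue=[G,F,H,B,E,D] q_used=0 → run G
t=20: queue=[G,F,H,B,E,D] q_used=1 → run G
t=21: queue=[G,F,H,B,E,D] q_used=2 → run G
t=22: queue=[G,F,H,B,E,D] q_used=3 → run G
t=23: queue=[F,H,B,E,D,G] q_used=0 → run F
t=24: queue=[F,H,B,E,D,G] q_used=1 → run F
t=25: queue=[F,H,B,E,D,G] q_used=2 → run F
t=26: queue=[F,H,B,E,D,G] q_used=3 → run F
t=27: queue=[H,B,E,D,G,F] q_used=0 → run H
t=28: queue=[H,B,E,D,G,F] q_used=1 → run H
t=29: queue=[H,B,E,D,G,F] q_used=2 → run H
t=30: queue=[H,B,E,D,G,F] q_used=3 → run H
t=31: queue=[B,E,D,G,F,H] q_used=0 → run B
t=32: queue=[B,E,D,G,F,H] q_used=1 → run B
t=33: queue=[B,E,D,G,F,H] q_used=2 → run B
t=34: queue=[B,E,D,G,F,H] q_used=3 → run B
t=35: queue=[E,D,G,F,H] q_used=0 → run E
t=36: queue=[E,D,G,F,H] q_used=1 → run E
t=37: queue=[D,G,F,H] q_used=0 → run D
t=38: queue=[D,G,F,H] q_used=1 → run D
t=39: queue=[G,F,H] q_used=0 → run G
t=40: queue=[G,F,H] q_used=1 → run G
t=41: queue=[G,F,H] q_used=2 → run G
t=42: queue=[G,F,H] q_used=3 → run G
t=43: queue=[F,H] q_used=0 → run F
t=44: queue=[F,H] q_used=1 → run F
t=45: queue=[H] q_used=0 → run H
t=46: (idle)
t=47: (idle)
t=48: (idle)
t=49: (idle)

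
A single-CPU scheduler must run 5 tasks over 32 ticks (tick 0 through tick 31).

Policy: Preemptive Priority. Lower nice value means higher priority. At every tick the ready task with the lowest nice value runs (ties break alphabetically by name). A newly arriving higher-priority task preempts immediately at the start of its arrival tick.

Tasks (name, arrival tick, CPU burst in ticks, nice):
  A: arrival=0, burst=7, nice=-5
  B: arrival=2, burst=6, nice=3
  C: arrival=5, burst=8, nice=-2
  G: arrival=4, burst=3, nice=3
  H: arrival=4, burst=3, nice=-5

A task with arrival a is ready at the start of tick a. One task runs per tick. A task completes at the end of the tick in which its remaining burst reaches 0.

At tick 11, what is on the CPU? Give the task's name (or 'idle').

running at tick 11 = C

t=0: ready={A} → run A
t=1: ready={A} → run A
t=2: ready={A,B} → run A
t=3: ready={A,B} → run A
t=4: ready={A,B,G,H} → run A
t=5: ready={A,B,C,G,H} → run A
t=6: ready={A,B,C,G,H} → run A
t=7: ready={B,C,G,H} → run H
t=8: ready={B,C,G,H} → run H
t=9: ready={B,C,G,H} → run H
t=10: ready={B,C,G} → run C
t=11: ready={B,C,G} → run C
t=12: ready={B,C,G} → run C
t=13: ready={B,C,G} → run C
t=14: ready={B,C,G} → run C
t=15: ready={B,C,G} → run C
t=16: ready={B,C,G} → run C
t=17: ready={B,C,G} → run C
t=18: ready={B,G} → run B
t=19: ready={B,G} → run B
t=20: ready={B,G} → run B
t=21: ready={B,G} → run B
t=22: ready={B,G} → run B
t=23: ready={B,G} → run B
t=24: ready={G} → run G
t=25: ready={G} → run G
t=26: ready={G} → run G
t=27: (idle)
t=28: (idle)
t=29: (idle)
t=30: (idle)
t=31: (idle)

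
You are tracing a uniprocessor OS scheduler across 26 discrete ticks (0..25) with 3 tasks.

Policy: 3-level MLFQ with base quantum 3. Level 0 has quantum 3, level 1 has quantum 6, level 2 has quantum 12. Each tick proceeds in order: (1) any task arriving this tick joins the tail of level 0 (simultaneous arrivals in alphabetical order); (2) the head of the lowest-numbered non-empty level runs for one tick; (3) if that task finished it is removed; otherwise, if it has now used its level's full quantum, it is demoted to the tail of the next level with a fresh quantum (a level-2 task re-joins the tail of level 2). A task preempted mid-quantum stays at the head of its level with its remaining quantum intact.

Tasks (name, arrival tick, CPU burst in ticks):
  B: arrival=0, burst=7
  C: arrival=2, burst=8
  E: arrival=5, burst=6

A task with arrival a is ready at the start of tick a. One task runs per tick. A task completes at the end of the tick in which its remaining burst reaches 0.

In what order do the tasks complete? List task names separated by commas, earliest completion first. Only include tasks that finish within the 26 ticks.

completion order = B, C, E

t=0: L0/L1/L2 = B/-/- → run B
t=1: L0/L1/L2 = B/-/- → run B
t=2: L0/L1/L2 = BC/-/- → run B
t=3: L0/L1/L2 = C/B/- → run C
t=4: L0/L1/L2 = C/B/- → run C
t=5: L0/L1/L2 = CE/B/- → run C
t=6: L0/L1/L2 = E/BC/- → run E
t=7: L0/L1/L2 = E/BC/- → run E
t=8: L0/L1/L2 = E/BC/- → run E
t=9: L0/L1/L2 = -/BCE/- → run B
t=10: L0/L1/L2 = -/BCE/- → run B
t=11: L0/L1/L2 = -/BCE/- → run B
t=12: L0/L1/L2 = -/BCE/- → run B
t=13: L0/L1/L2 = -/CE/- → run C
t=14: L0/L1/L2 = -/CE/- → run C
t=15: L0/L1/L2 = -/CE/- → run C
t=16: L0/L1/L2 = -/CE/- → run C
t=17: L0/L1/L2 = -/CE/- → run C
t=18: L0/L1/L2 = -/E/- → run E
t=19: L0/L1/L2 = -/E/- → run E
t=20: L0/L1/L2 = -/E/- → run E
t=21: (idle)
t=22: (idle)
t=23: (idle)
t=24: (idle)
t=25: (idle)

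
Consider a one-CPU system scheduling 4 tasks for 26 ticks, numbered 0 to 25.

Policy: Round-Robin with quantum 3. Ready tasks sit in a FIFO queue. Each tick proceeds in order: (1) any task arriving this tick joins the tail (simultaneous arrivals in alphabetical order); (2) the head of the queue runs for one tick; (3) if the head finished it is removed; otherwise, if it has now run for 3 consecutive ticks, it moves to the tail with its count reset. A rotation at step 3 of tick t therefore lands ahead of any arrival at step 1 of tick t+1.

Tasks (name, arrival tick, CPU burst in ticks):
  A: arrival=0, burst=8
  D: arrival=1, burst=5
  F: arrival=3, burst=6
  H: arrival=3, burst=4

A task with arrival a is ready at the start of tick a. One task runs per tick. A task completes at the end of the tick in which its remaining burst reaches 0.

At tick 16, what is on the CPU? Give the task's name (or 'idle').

running at tick 16 = D

t=0: queue=[A] q_used=0 → run A
t=1: queue=[A,D] q_used=1 → run A
t=2: queue=[A,D] q_used=2 → run A
t=3: queue=[D,A,F,H] q_used=0 → run D
t=4: queue=[D,A,F,H] q_used=1 → run D
t=5: queue=[D,A,F,H] q_used=2 → run D
t=6: queue=[A,F,H,D] q_used=0 → run A
t=7: queue=[A,F,H,D] q_used=1 → run A
t=8: queue=[A,F,H,D] q_used=2 → run A
t=9: queue=[F,H,D,A] q_used=0 → run F
t=10: queue=[F,H,D,A] q_used=1 → run F
t=11: queue=[F,H,D,A] q_used=2 → run F
t=12: queue=[H,D,A,F] q_used=0 → run H
t=13: queue=[H,D,A,F] q_used=1 → run H
t=14: queue=[H,D,A,F] q_used=2 → run H
t=15: queue=[D,A,F,H] q_used=0 → run D
t=16: queue=[D,A,F,H] q_used=1 → run D
t=17: queue=[A,F,H] q_used=0 → run A
t=18: queue=[A,F,H] q_used=1 → run A
t=19: queue=[F,H] q_used=0 → run F
t=20: queue=[F,H] q_used=1 → run F
t=21: queue=[F,H] q_used=2 → run F
t=22: queue=[H] q_used=0 → run H
t=23: (idle)
t=24: (idle)
t=25: (idle)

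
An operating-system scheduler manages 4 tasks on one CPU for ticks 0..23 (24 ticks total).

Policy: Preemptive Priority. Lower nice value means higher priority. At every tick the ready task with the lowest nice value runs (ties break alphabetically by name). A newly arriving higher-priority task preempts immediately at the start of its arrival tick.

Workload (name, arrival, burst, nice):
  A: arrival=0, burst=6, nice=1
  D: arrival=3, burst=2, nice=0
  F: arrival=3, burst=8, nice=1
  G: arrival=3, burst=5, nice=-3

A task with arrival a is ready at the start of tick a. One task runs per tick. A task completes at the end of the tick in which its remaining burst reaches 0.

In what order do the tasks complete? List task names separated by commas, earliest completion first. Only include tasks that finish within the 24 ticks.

t=0: ready={A} → run A
t=1: ready={A} → run A
t=2: ready={A} → run A
t=3: ready={A,D,F,G} → run G
t=4: ready={A,D,F,G} → run G
t=5: ready={A,D,F,G} → run G
t=6: ready={A,D,F,G} → run G
t=7: ready={A,D,F,G} → run G
t=8: ready={A,D,F} → run D
t=9: ready={A,D,F} → run D
t=10: ready={A,F} → run A
t=11: ready={A,F} → run A
t=12: ready={A,F} → run A
t=13: ready={F} → run F
t=14: ready={F} → run F
t=15: ready={F} → run F
t=16: ready={F} → run F
t=17: ready={F} → run F
t=18: ready={F} → run F
t=19: ready={F} → run F
t=20: ready={F} → run F
t=21: (idle)
t=22: (idle)
t=23: (idle)

completion order = G, D, A, F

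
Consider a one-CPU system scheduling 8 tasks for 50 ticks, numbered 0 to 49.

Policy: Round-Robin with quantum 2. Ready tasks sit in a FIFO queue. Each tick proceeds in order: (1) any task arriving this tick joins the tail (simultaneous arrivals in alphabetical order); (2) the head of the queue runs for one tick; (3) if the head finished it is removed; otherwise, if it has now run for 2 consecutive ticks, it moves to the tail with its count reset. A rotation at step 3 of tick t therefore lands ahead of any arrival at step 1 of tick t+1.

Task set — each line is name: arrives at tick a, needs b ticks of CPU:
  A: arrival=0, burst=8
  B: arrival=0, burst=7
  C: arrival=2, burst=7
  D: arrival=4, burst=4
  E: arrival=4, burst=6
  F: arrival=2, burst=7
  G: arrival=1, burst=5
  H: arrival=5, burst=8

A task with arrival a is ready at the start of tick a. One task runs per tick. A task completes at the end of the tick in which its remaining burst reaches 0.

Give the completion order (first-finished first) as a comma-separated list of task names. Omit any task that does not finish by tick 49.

t=0: queue=[A,B] q_used=0 → run A
t=1: queue=[A,B,G] q_used=1 → run A
t=2: queue=[B,G,A,C,F] q_used=0 → run B
t=3: queue=[B,G,A,C,F] q_used=1 → run B
t=4: queue=[G,A,C,F,B,D,E] q_used=0 → run G
t=5: queue=[G,A,C,F,B,D,E,H] q_used=1 → run G
t=6: queue=[A,C,F,B,D,E,H,G] q_used=0 → run A
t=7: queue=[A,C,F,B,D,E,H,G] q_used=1 → run A
t=8: queue=[C,F,B,D,E,H,G,A] q_used=0 → run C
t=9: queue=[C,F,B,D,E,H,G,A] q_used=1 → run C
t=10: queue=[F,B,D,E,H,G,A,C] q_used=0 → run F
t=11: queue=[F,B,D,E,H,G,A,C] q_used=1 → run F
t=12: queue=[B,D,E,H,G,A,C,F] q_used=0 → run B
t=13: queue=[B,D,E,H,G,A,C,F] q_used=1 → run B
t=14: queue=[D,E,H,G,A,C,F,B] q_used=0 → run D
t=15: queue=[D,E,H,G,A,C,F,B] q_used=1 → run D
t=16: queue=[E,H,G,A,C,F,B,D] q_used=0 → run E
t=17: queue=[E,H,G,A,C,F,B,D] q_used=1 → run E
t=18: queue=[H,G,A,C,F,B,D,E] q_used=0 → run H
t=19: queue=[H,G,A,C,F,B,D,E] q_used=1 → run H
t=20: queue=[G,A,C,F,B,D,E,H] q_used=0 → run G
t=21: queue=[G,A,C,F,B,D,E,H] q_used=1 → run G
t=22: queue=[A,C,F,B,D,E,H,G] q_used=0 → run A
t=23: queue=[A,C,F,B,D,E,H,G] q_used=1 → run A
t=24: queue=[C,F,B,D,E,H,G,A] q_used=0 → run C
t=25: queue=[C,F,B,D,E,H,G,A] q_used=1 → run C
t=26: queue=[F,B,D,E,H,G,A,C] q_used=0 → run F
t=27: queue=[F,B,D,E,H,G,A,C] q_used=1 → run F
t=28: queue=[B,D,E,H,G,A,C,F] q_used=0 → run B
t=29: queue=[B,D,E,H,G,A,C,F] q_used=1 → run B
t=30: queue=[D,E,H,G,A,C,F,B] q_used=0 → run D
t=31: queue=[D,E,H,G,A,C,F,B] q_used=1 → run D
t=32: queue=[E,H,G,A,C,F,B] q_used=0 → run E
t=33: queue=[E,H,G,A,C,F,B] q_used=1 → run E
t=34: queue=[H,G,A,C,F,B,E] q_used=0 → run H
t=35: queue=[H,G,A,C,F,B,E] q_used=1 → run H
t=36: queue=[G,A,C,F,B,E,H] q_used=0 → run G
t=37: queue=[A,C,F,B,E,H] q_used=0 → run A
t=38: queue=[A,C,F,B,E,H] q_used=1 → run A
t=39: queue=[C,F,B,E,H] q_used=0 → run C
t=40: queue=[C,F,B,E,H] q_used=1 → run C
t=41: queue=[F,B,E,H,C] q_used=0 → run F
t=42: queue=[F,B,E,H,C] q_used=1 → run F
t=43: queue=[B,E,H,C,F] q_used=0 → run B
t=44: queue=[E,H,C,F] q_used=0 → run E
t=45: queue=[E,H,C,F] q_used=1 → run E
t=46: queue=[H,C,F] q_used=0 → run H
t=47: queue=[H,C,F] q_used=1 → run H
t=48: queue=[C,F,H] q_used=0 → run C
t=49: queue=[F,H] q_used=0 → run F

completion order = D, G, A, B, E, C, F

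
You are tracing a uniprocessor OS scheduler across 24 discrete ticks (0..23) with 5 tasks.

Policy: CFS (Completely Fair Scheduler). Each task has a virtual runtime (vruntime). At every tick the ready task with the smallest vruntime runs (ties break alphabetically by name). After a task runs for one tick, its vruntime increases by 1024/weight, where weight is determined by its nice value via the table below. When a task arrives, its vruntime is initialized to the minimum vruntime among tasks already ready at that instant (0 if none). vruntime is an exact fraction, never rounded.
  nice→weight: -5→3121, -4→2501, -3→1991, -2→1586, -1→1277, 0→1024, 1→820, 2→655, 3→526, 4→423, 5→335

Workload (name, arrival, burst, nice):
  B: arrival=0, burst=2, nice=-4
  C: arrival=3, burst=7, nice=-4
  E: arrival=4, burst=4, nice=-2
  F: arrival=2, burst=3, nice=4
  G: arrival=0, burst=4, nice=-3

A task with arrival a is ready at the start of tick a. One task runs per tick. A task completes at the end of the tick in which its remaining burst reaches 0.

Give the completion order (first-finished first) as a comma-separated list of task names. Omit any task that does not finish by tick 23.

t=0: vr[B=0 G=0] → run B
t=1: vr[B=1024/2501 G=0] → run G
t=2: vr[B=1024/2501 F=1024/2501 G=1024/1991] → run B
t=3: vr[C=1024/2501 F=1024/2501 G=1024/1991] → run C
t=4: vr[C=2048/2501 E=1024/2501 F=1024/2501 G=1024/1991] → run E
t=5: vr[C=2048/2501 E=34304/32513 F=1024/2501 G=1024/1991] → run F
t=6: vr[C=2048/2501 E=34304/32513 F=2994176/1057923 G=1024/1991] → run G
t=7: vr[C=2048/2501 E=34304/32513 F=2994176/1057923 G=2048/1991] → run C
t=8: vr[C=3072/2501 E=34304/32513 F=2994176/1057923 G=2048/1991] → run G
t=9: vr[C=3072/2501 E=34304/32513 F=2994176/1057923 G=3072/1991] → run E
t=10: vr[C=3072/2501 E=55296/32513 F=2994176/1057923 G=3072/1991] → run C
t=11: vr[C=4096/2501 E=55296/32513 F=2994176/1057923 G=3072/1991] → run G
t=12: vr[C=4096/2501 E=55296/32513 F=2994176/1057923] → run C
t=13: vr[C=5120/2501 E=55296/32513 F=2994176/1057923] → run E
t=14: vr[C=5120/2501 E=76288/32513 F=2994176/1057923] → run C
t=15: vr[C=6144/2501 E=76288/32513 F=2994176/1057923] → run E
t=16: vr[C=6144/2501 F=2994176/1057923] → run C
t=17: vr[C=7168/2501 F=2994176/1057923] → run F
t=18: vr[C=7168/2501 F=5555200/1057923] → run C
t=19: vr[F=5555200/1057923] → run F
t=20: (idle)
t=21: (idle)
t=22: (idle)
t=23: (idle)

completion order = B, G, E, C, F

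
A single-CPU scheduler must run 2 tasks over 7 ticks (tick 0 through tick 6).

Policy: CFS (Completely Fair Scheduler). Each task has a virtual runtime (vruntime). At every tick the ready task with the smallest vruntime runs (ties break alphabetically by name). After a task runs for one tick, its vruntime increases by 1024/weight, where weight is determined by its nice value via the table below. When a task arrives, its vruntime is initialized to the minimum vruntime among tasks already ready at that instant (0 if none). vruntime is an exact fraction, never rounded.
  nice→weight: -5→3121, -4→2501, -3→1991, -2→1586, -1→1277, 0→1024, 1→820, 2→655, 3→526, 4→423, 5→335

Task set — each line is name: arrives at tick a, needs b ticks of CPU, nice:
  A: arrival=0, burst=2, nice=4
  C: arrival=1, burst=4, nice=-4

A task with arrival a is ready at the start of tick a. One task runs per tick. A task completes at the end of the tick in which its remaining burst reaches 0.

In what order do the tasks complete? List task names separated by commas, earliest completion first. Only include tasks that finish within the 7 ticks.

t=0: vr[A=0] → run A
t=1: vr[A=1024/423 C=1024/423] → run A
t=2: vr[C=1024/423] → run C
t=3: vr[C=2994176/1057923] → run C
t=4: vr[C=3427328/1057923] → run C
t=5: vr[C=3860480/1057923] → run C
t=6: (idle)

completion order = A, C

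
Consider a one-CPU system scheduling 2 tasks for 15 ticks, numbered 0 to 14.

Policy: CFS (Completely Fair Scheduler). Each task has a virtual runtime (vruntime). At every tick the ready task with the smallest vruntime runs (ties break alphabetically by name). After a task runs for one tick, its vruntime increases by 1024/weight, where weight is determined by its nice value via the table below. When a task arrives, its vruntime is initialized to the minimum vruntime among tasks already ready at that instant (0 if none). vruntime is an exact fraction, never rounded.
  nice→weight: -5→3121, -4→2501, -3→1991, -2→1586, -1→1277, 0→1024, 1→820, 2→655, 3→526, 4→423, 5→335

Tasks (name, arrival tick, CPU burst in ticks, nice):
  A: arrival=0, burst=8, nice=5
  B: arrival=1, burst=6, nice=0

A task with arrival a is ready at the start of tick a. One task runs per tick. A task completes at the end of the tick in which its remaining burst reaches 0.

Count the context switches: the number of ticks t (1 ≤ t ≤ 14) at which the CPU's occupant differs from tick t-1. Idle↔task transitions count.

context switches = 5

t=0: vr[A=0] → run A
t=1: vr[A=1024/335 B=1024/335] → run A
t=2: vr[A=2048/335 B=1024/335] → run B
t=3: vr[A=2048/335 B=1359/335] → run B
t=4: vr[A=2048/335 B=1694/335] → run B
t=5: vr[A=2048/335 B=2029/335] → run B
t=6: vr[A=2048/335 B=2364/335] → run A
t=7: vr[A=3072/335 B=2364/335] → run B
t=8: vr[A=3072/335 B=2699/335] → run B
t=9: vr[A=3072/335] → run A
t=10: vr[A=4096/335] → run A
t=11: vr[A=1024/67] → run A
t=12: vr[A=6144/335] → run A
t=13: vr[A=7168/335] → run A
t=14: (idle)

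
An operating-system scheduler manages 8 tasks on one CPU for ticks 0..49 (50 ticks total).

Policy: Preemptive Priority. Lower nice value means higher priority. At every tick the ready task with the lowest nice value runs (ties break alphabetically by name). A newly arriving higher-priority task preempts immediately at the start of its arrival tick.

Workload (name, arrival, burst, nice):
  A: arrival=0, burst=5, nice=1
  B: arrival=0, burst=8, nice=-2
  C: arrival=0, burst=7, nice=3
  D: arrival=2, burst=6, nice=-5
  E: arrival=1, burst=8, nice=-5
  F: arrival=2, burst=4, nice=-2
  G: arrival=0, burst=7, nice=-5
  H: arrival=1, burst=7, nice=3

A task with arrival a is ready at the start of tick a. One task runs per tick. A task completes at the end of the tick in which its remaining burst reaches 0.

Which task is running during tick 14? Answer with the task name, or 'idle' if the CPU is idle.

t=0: ready={A,B,C,G} → run G
t=1: ready={A,B,C,E,G,H} → run E
t=2: ready={A,B,C,D,E,F,G,H} → run D
t=3: ready={A,B,C,D,E,F,G,H} → run D
t=4: ready={A,B,C,D,E,F,G,H} → run D
t=5: ready={A,B,C,D,E,F,G,H} → run D
t=6: ready={A,B,C,D,E,F,G,H} → run D
t=7: ready={A,B,C,D,E,F,G,H} → run D
t=8: ready={A,B,C,E,F,G,H} → run E
t=9: ready={A,B,C,E,F,G,H} → run E
t=10: ready={A,B,C,E,F,G,H} → run E
t=11: ready={A,B,C,E,F,G,H} → run E
t=12: ready={A,B,C,E,F,G,H} → run E
t=13: ready={A,B,C,E,F,G,H} → run E
t=14: ready={A,B,C,E,F,G,H} → run E
t=15: ready={A,B,C,F,G,H} → run G
t=16: ready={A,B,C,F,G,H} → run G
t=17: ready={A,B,C,F,G,H} → run G
t=18: ready={A,B,C,F,G,H} → run G
t=19: ready={A,B,C,F,G,H} → run G
t=20: ready={A,B,C,F,G,H} → run G
t=21: ready={A,B,C,F,H} → run B
t=22: ready={A,B,C,F,H} → run B
t=23: ready={A,B,C,F,H} → run B
t=24: ready={A,B,C,F,H} → run B
t=25: ready={A,B,C,F,H} → run B
t=26: ready={A,B,C,F,H} → run B
t=27: ready={A,B,C,F,H} → run B
t=28: ready={A,B,C,F,H} → run B
t=29: ready={A,C,F,H} → run F
t=30: ready={A,C,F,H} → run F
t=31: ready={A,C,F,H} → run F
t=32: ready={A,C,F,H} → run F
t=33: ready={A,C,H} → run A
t=34: ready={A,C,H} → run A
t=35: ready={A,C,H} → run A
t=36: ready={A,C,H} → run A
t=37: ready={A,C,H} → run A
t=38: ready={C,H} → run C
t=39: ready={C,H} → run C
t=40: ready={C,H} → run C
t=41: ready={C,H} → run C
t=42: ready={C,H} → run C
t=43: ready={C,H} → run C
t=44: ready={C,H} → run C
t=45: ready={H} → run H
t=46: ready={H} → run H
t=47: ready={H} → run H
t=48: ready={H} → run H
t=49: ready={H} → run H

running at tick 14 = E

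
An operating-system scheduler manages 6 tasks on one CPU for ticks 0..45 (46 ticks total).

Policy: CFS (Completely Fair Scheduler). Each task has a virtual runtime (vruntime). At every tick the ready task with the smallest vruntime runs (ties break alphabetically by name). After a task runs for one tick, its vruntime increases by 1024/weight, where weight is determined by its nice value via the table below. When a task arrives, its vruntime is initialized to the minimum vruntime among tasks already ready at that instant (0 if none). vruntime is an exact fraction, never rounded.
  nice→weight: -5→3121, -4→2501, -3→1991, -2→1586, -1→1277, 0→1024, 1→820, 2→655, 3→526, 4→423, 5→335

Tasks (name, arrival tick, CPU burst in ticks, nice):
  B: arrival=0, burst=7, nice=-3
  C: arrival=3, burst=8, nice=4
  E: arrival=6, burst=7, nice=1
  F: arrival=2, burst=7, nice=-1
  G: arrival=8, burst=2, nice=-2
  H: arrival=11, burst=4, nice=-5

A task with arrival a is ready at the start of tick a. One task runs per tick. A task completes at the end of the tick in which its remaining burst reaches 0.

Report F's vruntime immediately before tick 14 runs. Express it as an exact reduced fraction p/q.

t=0: vr[B=0] → run B
t=1: vr[B=1024/1991] → run B
t=2: vr[B=2048/1991 F=2048/1991] → run B
t=3: vr[B=3072/1991 C=2048/1991 F=2048/1991] → run C
t=4: vr[B=3072/1991 C=2905088/842193 F=2048/1991] → run F
t=5: vr[B=3072/1991 C=2905088/842193 F=4654080/2542507] → run B
t=6: vr[B=4096/1991 C=2905088/842193 E=4654080/2542507 F=4654080/2542507] → run E
t=7: vr[B=4096/1991 C=2905088/842193 E=1604968192/521213935 F=4654080/2542507] → run F
t=8: vr[B=4096/1991 C=2905088/842193 E=1604968192/521213935 F=6692864/2542507 G=4096/1991] → run B
t=9: vr[B=5120/1991 C=2905088/842193 E=1604968192/521213935 F=6692864/2542507 G=4096/1991] → run G
t=10: vr[B=5120/1991 C=2905088/842193 E=1604968192/521213935 F=6692864/2542507 G=4267520/1578863] → run B
t=11: vr[B=6144/1991 C=2905088/842193 E=1604968192/521213935 F=6692864/2542507 G=4267520/1578863 H=6692864/2542507] → run F
t=12: vr[B=6144/1991 C=2905088/842193 E=1604968192/521213935 F=8731648/2542507 G=4267520/1578863 H=6692864/2542507] → run H
t=13: vr[B=6144/1991 C=2905088/842193 E=1604968192/521213935 F=8731648/2542507 G=4267520/1578863 H=23491955712/7935164347] → run G
t=14: vr[B=6144/1991 C=2905088/842193 E=1604968192/521213935 F=8731648/2542507 H=23491955712/7935164347] → run H
t=15: vr[B=6144/1991 C=2905088/842193 E=1604968192/521213935 F=8731648/2542507 H=26095482880/7935164347] → run E
t=16: vr[B=6144/1991 C=2905088/842193 E=2255849984/521213935 F=8731648/2542507 H=26095482880/7935164347] → run B
t=17: vr[C=2905088/842193 E=2255849984/521213935 F=8731648/2542507 H=26095482880/7935164347] → run H
t=18: vr[C=2905088/842193 E=2255849984/521213935 F=8731648/2542507 H=28699010048/7935164347] → run F
t=19: vr[C=2905088/842193 E=2255849984/521213935 F=10770432/2542507 H=28699010048/7935164347] → run C
t=20: vr[C=4943872/842193 E=2255849984/521213935 F=10770432/2542507 H=28699010048/7935164347] → run H
t=21: vr[C=4943872/842193 E=2255849984/521213935 F=10770432/2542507] → run F
t=22: vr[C=4943872/842193 E=2255849984/521213935 F=12809216/2542507] → run E
t=23: vr[C=4943872/842193 E=2906731776/521213935 F=12809216/2542507] → run F
t=24: vr[C=4943872/842193 E=2906731776/521213935 F=14848000/2542507] → run E
t=25: vr[C=4943872/842193 E=3557613568/521213935 F=14848000/2542507] → run F
t=26: vr[C=4943872/842193 E=3557613568/521213935] → run C
t=27: vr[C=2327552/280731 E=3557613568/521213935] → run E
t=28: vr[C=2327552/280731 E=841699072/104242787] → run E
t=29: vr[C=2327552/280731 E=4859377152/521213935] → run C
t=30: vr[C=9021440/842193 E=4859377152/521213935] → run E
t=31: vr[C=9021440/842193] → run C
t=32: vr[C=11060224/842193] → run C
t=33: vr[C=4366336/280731] → run C
t=34: vr[C=15137792/842193] → run C
t=35: (idle)
t=36: (idle)
t=37: (idle)
t=38: (idle)
t=39: (idle)
t=40: (idle)
t=41: (idle)
t=42: (idle)
t=43: (idle)
t=44: (idle)
t=45: (idle)

vruntime(F, start of tick 14) = 8731648/2542507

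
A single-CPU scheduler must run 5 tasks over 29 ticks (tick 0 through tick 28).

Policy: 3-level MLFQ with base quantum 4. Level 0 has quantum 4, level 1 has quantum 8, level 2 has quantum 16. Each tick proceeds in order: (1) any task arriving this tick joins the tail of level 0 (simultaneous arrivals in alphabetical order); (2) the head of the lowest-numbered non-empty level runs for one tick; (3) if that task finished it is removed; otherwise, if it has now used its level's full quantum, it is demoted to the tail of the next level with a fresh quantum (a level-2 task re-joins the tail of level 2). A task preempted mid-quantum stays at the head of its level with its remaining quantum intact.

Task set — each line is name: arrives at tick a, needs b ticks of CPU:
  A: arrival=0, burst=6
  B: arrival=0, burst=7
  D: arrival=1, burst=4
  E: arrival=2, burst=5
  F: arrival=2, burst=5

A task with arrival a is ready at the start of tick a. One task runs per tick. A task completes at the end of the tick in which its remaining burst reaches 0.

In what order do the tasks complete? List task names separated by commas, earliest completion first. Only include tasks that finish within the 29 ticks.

t=0: L0/L1/L2 = AB/-/- → run A
t=1: L0/L1/L2 = ABD/-/- → run A
t=2: L0/L1/L2 = ABDEF/-/- → run A
t=3: L0/L1/L2 = ABDEF/-/- → run A
t=4: L0/L1/L2 = BDEF/A/- → run B
t=5: L0/L1/L2 = BDEF/A/- → run B
t=6: L0/L1/L2 = BDEF/A/- → run B
t=7: L0/L1/L2 = BDEF/A/- → run B
t=8: L0/L1/L2 = DEF/AB/- → run D
t=9: L0/L1/L2 = DEF/AB/- → run D
t=10: L0/L1/L2 = DEF/AB/- → run D
t=11: L0/L1/L2 = DEF/AB/- → run D
t=12: L0/L1/L2 = EF/AB/- → run E
t=13: L0/L1/L2 = EF/AB/- → run E
t=14: L0/L1/L2 = EF/AB/- → run E
t=15: L0/L1/L2 = EF/AB/- → run E
t=16: L0/L1/L2 = F/ABE/- → run F
t=17: L0/L1/L2 = F/ABE/- → run F
t=18: L0/L1/L2 = F/ABE/- → run F
t=19: L0/L1/L2 = F/ABE/- → run F
t=20: L0/L1/L2 = -/ABEF/- → run A
t=21: L0/L1/L2 = -/ABEF/- → run A
t=22: L0/L1/L2 = -/BEF/- → run B
t=23: L0/L1/L2 = -/BEF/- → run B
t=24: L0/L1/L2 = -/BEF/- → run B
t=25: L0/L1/L2 = -/EF/- → run E
t=26: L0/L1/L2 = -/F/- → run F
t=27: (idle)
t=28: (idle)

completion order = D, A, B, E, F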